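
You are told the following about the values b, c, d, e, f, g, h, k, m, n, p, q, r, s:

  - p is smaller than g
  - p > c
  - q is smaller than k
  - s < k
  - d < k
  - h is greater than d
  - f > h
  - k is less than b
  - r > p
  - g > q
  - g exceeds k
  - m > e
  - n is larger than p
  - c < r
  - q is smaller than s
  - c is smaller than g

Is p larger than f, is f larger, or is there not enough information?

undetermined

Following every chain through p: above p we get r, g, n; below p we get c.
f is not reached, and no chain runs the other way from f to p.
So the given relations leave the order of p and f undetermined.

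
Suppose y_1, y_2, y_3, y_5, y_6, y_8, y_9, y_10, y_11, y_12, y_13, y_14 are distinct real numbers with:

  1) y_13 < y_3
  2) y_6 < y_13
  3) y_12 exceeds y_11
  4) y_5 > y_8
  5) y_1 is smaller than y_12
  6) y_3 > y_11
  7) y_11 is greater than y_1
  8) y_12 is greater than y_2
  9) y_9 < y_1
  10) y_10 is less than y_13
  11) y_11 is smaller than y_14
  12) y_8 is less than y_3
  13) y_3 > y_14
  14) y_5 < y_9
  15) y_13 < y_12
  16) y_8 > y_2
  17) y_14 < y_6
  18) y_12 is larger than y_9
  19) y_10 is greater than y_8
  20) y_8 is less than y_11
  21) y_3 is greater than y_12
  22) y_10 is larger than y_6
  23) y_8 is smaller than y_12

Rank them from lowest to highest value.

y_2 < y_8 < y_5 < y_9 < y_1 < y_11 < y_14 < y_6 < y_10 < y_13 < y_12 < y_3

Each adjacent pair is fixed by a given relation: y_2 < y_8; y_8 < y_5; y_5 < y_9; y_9 < y_1; y_1 < y_11; y_11 < y_14; y_14 < y_6; y_6 < y_10; y_10 < y_13; y_13 < y_12; y_12 < y_3. Chaining them end to end gives the full order.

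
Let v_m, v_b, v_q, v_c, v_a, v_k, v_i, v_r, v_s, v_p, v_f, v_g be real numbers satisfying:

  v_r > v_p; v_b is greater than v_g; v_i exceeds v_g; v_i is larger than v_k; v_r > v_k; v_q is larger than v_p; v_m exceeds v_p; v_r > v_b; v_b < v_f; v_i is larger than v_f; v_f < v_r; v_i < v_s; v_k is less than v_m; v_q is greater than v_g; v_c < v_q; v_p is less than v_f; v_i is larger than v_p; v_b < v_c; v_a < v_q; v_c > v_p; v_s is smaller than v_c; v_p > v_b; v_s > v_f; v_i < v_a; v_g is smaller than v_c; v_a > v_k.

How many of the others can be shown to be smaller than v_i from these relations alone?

5

Directly below v_i: v_g, v_k, v_p, v_f.
One step further: v_b (5 so far).
No other element is forced below v_i by the given relations, so the count is 5.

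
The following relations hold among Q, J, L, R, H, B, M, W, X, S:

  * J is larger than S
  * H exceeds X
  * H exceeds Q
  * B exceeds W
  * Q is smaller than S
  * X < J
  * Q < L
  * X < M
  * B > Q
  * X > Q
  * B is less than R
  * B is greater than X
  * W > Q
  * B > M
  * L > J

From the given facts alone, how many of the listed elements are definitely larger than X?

6

The elements the relations force above X are M, B, J, R, L, H — no chain reaches any other.
That is 6.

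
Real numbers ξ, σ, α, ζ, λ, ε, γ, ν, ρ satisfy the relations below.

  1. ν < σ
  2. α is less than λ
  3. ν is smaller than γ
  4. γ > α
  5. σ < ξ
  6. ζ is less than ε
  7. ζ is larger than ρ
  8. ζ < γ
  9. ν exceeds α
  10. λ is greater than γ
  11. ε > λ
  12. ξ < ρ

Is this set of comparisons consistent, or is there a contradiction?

Every relation is compatible with α < ν < σ < ξ < ρ < ζ < γ < λ < ε; the set is consistent.

consistent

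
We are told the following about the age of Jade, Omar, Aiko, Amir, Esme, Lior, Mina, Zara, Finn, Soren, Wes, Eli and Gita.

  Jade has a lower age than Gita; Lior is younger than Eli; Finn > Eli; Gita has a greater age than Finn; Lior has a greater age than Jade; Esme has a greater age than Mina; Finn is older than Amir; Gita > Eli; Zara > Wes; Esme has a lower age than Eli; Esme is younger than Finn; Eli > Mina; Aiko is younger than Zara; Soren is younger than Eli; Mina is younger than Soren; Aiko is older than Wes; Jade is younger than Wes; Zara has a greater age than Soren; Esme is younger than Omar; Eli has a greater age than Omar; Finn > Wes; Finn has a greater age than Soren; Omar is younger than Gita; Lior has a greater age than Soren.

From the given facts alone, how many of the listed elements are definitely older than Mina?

The elements the relations force above Mina are Esme, Omar, Soren, Lior, Eli, Finn, Gita, Zara — no chain reaches any other.
That is 8.

8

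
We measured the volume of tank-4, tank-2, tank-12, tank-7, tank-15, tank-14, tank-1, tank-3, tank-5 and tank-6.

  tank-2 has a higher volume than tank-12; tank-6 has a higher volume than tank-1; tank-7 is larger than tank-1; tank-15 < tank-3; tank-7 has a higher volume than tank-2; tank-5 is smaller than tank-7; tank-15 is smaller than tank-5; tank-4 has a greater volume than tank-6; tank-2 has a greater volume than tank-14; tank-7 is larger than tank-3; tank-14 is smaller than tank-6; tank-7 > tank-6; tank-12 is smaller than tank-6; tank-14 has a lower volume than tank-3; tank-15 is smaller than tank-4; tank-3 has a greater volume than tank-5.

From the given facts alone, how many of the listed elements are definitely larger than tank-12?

4

The elements the relations force above tank-12 are tank-2, tank-6, tank-4, tank-7 — no chain reaches any other.
That is 4.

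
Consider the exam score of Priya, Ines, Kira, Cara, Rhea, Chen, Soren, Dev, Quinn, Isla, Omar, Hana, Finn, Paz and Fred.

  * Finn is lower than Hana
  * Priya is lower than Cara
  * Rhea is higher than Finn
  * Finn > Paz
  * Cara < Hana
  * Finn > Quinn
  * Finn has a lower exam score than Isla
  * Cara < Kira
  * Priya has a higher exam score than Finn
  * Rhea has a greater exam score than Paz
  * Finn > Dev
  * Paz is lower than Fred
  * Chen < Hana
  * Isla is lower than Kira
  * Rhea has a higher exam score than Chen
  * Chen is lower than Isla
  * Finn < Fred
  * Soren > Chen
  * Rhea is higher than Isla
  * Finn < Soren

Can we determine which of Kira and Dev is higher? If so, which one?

Kira

Chaining the given relations: Dev < Finn < Priya < Cara < Kira.
So Kira is higher.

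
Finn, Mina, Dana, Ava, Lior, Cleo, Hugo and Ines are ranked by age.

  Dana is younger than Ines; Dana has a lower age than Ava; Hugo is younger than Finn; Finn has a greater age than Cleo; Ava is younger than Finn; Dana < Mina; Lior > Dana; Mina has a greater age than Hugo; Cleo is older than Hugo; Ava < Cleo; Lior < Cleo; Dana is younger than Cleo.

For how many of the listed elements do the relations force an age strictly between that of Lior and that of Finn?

Chaining upward from Lior reaches: Cleo.
Chaining downward from Finn reaches: Hugo, Dana, Ava, Cleo.
Strictly between Lior and Finn are those in both lists: Cleo — 1 element.

1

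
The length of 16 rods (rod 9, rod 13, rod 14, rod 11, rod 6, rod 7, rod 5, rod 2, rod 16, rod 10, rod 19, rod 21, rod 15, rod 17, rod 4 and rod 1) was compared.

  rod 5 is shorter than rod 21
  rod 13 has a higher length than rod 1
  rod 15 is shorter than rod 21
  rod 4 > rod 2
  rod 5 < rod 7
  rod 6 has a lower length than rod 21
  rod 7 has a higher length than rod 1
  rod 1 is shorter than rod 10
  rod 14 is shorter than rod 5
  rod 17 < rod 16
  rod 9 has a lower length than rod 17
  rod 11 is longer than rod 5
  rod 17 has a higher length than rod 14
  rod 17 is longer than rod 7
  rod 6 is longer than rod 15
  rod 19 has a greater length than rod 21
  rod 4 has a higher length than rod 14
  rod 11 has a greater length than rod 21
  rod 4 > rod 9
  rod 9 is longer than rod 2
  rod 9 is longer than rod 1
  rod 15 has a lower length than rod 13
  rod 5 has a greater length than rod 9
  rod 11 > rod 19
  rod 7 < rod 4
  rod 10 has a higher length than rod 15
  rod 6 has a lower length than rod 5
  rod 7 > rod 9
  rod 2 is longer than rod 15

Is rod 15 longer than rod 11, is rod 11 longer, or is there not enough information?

The relevant relations are rod 15 < rod 2; rod 2 < rod 9; rod 9 < rod 5; rod 5 < rod 21; rod 21 < rod 19; rod 19 < rod 11.
Chaining these gives rod 15 < rod 2 < rod 9 < rod 5 < rod 21 < rod 19 < rod 11.
So rod 11 is longer.

rod 11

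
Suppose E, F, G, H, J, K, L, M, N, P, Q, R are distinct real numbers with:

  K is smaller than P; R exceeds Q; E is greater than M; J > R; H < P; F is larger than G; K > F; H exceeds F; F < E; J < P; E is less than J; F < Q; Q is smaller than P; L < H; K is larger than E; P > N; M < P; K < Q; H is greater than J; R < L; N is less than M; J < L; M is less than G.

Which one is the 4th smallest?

The consecutive relations fix a unique order: N < M < G < F < E < K < Q < R < J < L < H < P.
The 4th smallest is F.

F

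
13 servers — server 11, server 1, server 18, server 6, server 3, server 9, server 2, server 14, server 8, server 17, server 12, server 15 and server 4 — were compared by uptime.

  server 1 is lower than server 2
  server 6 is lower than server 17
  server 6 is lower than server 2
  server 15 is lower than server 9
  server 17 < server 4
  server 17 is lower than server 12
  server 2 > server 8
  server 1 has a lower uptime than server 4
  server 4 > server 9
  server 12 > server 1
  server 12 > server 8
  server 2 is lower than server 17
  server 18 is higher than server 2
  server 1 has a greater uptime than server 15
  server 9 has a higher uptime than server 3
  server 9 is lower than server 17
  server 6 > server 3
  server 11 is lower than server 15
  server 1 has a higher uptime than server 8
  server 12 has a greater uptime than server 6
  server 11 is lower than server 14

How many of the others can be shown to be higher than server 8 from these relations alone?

The elements the relations force above server 8 are server 1, server 2, server 17, server 12, server 4, server 18 — no chain reaches any other.
That is 6.

6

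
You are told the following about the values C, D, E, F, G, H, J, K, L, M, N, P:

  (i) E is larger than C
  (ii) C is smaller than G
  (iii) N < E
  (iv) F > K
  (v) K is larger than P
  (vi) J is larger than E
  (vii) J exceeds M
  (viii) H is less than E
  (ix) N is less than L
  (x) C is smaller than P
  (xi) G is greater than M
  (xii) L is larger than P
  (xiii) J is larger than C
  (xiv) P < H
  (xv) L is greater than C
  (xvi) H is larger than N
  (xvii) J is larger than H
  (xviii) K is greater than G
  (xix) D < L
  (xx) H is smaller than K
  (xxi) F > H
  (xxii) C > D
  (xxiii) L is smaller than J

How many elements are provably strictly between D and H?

2

The relations place D below H. An element lies strictly between them when it is forced above D and also forced below H.
Above D: {C, G, P, L, K, E, F, J}. Below H: {N, C, P}.
Intersection: {C, P} — 2.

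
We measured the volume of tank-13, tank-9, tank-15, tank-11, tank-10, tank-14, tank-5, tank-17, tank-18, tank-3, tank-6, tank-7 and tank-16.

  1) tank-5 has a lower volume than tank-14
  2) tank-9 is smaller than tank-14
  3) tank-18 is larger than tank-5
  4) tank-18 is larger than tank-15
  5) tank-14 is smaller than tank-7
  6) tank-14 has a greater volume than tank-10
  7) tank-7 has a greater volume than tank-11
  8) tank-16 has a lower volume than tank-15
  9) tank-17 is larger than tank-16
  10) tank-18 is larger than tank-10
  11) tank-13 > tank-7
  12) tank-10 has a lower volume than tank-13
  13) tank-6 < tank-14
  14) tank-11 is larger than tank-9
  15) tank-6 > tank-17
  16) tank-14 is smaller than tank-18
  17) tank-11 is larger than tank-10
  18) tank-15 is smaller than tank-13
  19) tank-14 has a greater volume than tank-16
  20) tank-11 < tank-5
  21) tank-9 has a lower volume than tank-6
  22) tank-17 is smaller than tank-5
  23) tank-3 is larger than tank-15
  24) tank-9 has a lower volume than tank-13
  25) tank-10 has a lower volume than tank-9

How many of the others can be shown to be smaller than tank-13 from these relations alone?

10

The elements the relations force below tank-13 are tank-16, tank-17, tank-15, tank-10, tank-9, tank-11, tank-6, tank-5, tank-14, tank-7 — no chain reaches any other.
That is 10.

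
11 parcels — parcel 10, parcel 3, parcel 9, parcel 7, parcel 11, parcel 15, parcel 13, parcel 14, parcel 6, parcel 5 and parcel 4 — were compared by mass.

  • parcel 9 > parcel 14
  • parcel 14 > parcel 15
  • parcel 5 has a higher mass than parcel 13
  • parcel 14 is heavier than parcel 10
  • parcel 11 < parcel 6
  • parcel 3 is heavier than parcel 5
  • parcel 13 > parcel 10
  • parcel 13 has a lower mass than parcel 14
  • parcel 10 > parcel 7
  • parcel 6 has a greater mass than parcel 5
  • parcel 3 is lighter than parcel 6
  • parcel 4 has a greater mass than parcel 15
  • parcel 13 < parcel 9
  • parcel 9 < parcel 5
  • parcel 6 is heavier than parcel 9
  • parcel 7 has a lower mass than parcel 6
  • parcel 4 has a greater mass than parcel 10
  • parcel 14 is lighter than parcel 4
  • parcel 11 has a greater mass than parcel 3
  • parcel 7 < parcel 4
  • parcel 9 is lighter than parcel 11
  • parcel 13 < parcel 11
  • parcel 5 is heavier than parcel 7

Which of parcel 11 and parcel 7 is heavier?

parcel 11

parcel 7 < parcel 10 < parcel 13 < parcel 14 < parcel 9 < parcel 5 < parcel 3 < parcel 11, by transitivity through parcel 10, parcel 13, parcel 14, parcel 9, parcel 5, parcel 3.
So parcel 7 < parcel 11; parcel 11 is the heavier of the two.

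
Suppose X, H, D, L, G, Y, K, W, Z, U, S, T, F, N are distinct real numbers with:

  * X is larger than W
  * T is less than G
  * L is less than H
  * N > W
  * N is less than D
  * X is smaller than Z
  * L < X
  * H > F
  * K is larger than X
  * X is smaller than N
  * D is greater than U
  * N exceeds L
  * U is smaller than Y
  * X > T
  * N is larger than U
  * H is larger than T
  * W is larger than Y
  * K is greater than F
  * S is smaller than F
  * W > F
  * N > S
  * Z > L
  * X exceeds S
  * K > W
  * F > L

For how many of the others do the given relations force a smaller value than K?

Directly below K: F, W, X.
One step further: L, T, S, Y (7 so far).
One step further: U (8 so far).
No other element is forced below K by the given relations, so the count is 8.

8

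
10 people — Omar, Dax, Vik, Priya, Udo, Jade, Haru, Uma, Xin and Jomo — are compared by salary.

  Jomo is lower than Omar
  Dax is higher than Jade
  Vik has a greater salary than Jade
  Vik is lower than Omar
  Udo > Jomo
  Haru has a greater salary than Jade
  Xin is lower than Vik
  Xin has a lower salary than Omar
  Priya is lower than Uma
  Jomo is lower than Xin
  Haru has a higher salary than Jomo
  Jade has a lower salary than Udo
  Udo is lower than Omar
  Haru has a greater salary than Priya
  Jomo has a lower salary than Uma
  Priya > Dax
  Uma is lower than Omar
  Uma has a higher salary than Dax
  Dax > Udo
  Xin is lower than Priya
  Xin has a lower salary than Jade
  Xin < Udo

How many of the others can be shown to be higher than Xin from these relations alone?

8

The elements the relations force above Xin are Jade, Udo, Dax, Vik, Priya, Haru, Uma, Omar — no chain reaches any other.
That is 8.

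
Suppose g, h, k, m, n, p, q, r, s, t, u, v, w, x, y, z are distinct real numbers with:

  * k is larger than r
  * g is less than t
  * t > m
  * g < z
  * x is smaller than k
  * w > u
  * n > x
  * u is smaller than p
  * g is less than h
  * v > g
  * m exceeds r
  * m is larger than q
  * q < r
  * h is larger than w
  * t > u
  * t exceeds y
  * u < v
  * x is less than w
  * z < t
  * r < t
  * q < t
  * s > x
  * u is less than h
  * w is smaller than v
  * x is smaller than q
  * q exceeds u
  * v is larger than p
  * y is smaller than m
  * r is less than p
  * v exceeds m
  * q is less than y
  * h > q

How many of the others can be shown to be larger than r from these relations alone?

5

The elements the relations force above r are p, m, v, k, t — no chain reaches any other.
That is 5.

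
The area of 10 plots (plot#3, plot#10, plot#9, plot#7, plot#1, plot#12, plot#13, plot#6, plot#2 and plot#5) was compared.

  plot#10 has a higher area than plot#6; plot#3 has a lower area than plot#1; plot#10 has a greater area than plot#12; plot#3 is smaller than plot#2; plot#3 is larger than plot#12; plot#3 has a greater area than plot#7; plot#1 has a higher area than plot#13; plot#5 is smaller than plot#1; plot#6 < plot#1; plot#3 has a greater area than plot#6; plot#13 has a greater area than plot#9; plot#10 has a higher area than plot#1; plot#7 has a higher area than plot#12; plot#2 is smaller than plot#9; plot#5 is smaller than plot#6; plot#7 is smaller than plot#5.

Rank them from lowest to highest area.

The consecutive links are each given: plot#12 < plot#7; plot#7 < plot#5; plot#5 < plot#6; plot#6 < plot#3; plot#3 < plot#2; plot#2 < plot#9; plot#9 < plot#13; plot#13 < plot#1; plot#1 < plot#10.

plot#12 < plot#7 < plot#5 < plot#6 < plot#3 < plot#2 < plot#9 < plot#13 < plot#1 < plot#10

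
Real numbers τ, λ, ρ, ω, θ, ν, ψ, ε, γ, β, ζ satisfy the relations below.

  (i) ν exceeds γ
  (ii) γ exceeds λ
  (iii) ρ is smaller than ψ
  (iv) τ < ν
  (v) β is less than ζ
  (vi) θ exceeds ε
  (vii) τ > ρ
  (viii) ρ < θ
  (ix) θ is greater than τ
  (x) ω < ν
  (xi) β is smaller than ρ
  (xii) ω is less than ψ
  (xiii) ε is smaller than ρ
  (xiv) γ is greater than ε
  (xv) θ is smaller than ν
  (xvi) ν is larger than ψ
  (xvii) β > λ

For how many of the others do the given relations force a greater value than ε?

6

The elements the relations force above ε are ρ, ψ, τ, θ, γ, ν — no chain reaches any other.
That is 6.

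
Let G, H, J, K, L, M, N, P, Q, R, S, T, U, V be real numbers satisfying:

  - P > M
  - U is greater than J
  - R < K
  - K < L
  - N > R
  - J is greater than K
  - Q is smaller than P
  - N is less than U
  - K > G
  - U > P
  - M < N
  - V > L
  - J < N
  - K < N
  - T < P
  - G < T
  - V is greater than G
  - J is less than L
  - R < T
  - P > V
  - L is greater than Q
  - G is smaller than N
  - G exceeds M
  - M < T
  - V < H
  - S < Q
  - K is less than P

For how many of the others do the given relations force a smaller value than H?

9

Directly below H: V.
One step further: G, L (3 so far).
One step further: M, K, J, Q (7 so far).
One step further: R, S (9 so far).
No other element is forced below H by the given relations, so the count is 9.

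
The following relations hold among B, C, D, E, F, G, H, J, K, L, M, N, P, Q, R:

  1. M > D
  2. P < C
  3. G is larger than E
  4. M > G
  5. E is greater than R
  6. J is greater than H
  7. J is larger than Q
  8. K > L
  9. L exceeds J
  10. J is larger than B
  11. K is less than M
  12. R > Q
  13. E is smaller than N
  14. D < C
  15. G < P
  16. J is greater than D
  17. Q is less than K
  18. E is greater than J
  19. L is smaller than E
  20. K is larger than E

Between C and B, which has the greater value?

C

Link the given pairs in sequence: B < J; J < L; L < E; E < G; G < P; P < C.
Chaining these gives B < J < L < E < G < P < C.
So B < C; C is the larger of the two.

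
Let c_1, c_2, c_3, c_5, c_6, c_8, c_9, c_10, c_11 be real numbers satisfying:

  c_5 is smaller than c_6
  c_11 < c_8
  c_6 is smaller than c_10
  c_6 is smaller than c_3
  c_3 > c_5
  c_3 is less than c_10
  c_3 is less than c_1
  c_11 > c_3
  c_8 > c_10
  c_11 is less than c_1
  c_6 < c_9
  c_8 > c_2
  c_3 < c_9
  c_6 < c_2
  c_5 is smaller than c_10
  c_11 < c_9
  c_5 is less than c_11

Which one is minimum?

c_6 is not least since c_5 < c_6; c_3 is not least since c_6 < c_3; c_10 is not least since c_5 < c_10; c_11 is not least since c_3 < c_11; c_2 is not least since c_6 < c_2; c_1 is not least since c_11 < c_1; c_9 is not least since c_3 < c_9; c_8 is not least since c_10 < c_8.
Only c_5 has nothing below it, so c_5 is the minimum.

c_5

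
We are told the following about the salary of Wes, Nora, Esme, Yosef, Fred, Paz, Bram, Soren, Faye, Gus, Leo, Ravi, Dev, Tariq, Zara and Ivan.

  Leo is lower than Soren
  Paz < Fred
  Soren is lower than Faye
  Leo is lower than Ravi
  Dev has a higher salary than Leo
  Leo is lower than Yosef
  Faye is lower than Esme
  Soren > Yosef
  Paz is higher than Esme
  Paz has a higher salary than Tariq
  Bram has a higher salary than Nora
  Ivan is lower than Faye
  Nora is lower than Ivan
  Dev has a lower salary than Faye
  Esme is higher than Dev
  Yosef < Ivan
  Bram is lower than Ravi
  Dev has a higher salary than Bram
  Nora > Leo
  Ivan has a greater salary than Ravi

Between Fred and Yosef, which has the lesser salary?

Yosef < Soren < Faye < Esme < Paz < Fred, by transitivity through Soren, Faye, Esme, Paz.
So Yosef < Fred; Yosef is the lower of the two.

Yosef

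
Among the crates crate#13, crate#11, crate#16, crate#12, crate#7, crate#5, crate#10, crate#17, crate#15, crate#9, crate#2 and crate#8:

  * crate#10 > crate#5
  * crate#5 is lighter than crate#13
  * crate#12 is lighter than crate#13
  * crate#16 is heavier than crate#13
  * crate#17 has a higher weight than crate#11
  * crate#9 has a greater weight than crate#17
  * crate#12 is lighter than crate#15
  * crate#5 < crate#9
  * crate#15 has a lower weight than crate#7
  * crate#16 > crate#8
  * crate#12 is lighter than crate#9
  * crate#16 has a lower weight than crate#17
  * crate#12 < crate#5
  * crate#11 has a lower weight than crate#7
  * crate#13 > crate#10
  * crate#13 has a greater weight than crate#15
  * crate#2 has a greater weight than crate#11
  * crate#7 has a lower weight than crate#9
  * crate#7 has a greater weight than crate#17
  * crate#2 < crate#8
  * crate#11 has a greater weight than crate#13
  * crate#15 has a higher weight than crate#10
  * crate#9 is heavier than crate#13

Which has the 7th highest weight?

crate#11

Piecing the relations together gives one ordering: crate#12 < crate#5 < crate#10 < crate#15 < crate#13 < crate#11 < crate#2 < crate#8 < crate#16 < crate#17 < crate#7 < crate#9.
The 7th largest is crate#11.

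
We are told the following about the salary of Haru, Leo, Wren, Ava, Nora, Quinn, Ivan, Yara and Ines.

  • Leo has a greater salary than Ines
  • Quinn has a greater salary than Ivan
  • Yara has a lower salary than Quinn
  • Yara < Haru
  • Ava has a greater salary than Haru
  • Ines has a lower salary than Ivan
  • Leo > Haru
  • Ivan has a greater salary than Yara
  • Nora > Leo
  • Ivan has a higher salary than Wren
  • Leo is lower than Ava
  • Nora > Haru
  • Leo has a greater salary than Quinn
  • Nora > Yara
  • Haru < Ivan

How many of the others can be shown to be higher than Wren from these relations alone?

Directly above Wren: Ivan.
One step further: Quinn (2 so far).
One step further: Leo (3 so far).
One step further: Nora, Ava (5 so far).
Nothing else is reachable above Wren; 5 in all.

5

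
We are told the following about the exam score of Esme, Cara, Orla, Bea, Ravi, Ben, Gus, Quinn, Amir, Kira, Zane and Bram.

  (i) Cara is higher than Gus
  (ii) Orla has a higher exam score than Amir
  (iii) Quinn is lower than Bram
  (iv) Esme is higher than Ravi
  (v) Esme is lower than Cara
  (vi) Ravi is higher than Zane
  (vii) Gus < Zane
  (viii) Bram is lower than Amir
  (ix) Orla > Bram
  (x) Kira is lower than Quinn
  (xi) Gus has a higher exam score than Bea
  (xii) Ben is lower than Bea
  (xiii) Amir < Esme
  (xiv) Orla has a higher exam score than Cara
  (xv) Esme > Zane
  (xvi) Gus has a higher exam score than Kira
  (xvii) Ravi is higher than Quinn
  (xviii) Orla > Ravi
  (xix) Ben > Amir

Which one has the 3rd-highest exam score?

Esme

Piecing the relations together gives one ordering: Kira < Quinn < Bram < Amir < Ben < Bea < Gus < Zane < Ravi < Esme < Cara < Orla.
Counting 3 from the largest end gives Esme.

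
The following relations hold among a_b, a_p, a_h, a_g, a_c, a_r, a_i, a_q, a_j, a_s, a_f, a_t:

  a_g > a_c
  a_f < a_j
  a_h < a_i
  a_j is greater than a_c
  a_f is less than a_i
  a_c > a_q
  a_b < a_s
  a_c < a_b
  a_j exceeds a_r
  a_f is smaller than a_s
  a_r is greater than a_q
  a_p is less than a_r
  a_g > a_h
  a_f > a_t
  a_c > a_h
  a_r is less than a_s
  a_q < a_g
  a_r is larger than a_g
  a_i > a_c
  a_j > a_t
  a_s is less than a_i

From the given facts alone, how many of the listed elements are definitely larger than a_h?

Directly above a_h: a_c, a_g, a_i.
One step further: a_b, a_r, a_j (6 so far).
One step further: a_s (7 so far).
No other element is forced above a_h by the given relations, so the count is 7.

7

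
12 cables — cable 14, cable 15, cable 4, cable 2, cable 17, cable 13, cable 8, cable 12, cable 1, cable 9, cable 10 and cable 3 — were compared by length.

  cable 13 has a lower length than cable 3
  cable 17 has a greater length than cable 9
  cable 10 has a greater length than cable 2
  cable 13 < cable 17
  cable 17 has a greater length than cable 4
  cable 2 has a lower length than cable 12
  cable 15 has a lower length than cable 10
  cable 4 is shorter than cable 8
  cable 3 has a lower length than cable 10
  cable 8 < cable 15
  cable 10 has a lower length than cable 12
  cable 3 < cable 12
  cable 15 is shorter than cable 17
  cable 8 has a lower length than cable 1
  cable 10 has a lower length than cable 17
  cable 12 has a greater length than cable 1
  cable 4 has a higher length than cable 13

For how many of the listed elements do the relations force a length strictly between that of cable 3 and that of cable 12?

The relations place cable 3 below cable 12. An element lies strictly between them when it is forced above cable 3 and also forced below cable 12.
Above cable 3: {cable 10, cable 17}. Below cable 12: {cable 13, cable 4, cable 8, cable 2, cable 15, cable 10, cable 1}.
Intersection: {cable 10} — 1.

1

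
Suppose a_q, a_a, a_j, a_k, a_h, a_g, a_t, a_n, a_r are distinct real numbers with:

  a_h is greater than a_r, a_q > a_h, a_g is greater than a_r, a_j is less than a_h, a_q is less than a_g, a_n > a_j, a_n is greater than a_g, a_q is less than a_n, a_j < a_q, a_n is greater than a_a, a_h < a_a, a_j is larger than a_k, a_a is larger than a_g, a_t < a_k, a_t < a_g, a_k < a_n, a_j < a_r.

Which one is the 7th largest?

Chaining the given pairs: a_t < a_k < a_j < a_r < a_h < a_q < a_g < a_a < a_n.
Counting 7 from the largest end gives a_j.

a_j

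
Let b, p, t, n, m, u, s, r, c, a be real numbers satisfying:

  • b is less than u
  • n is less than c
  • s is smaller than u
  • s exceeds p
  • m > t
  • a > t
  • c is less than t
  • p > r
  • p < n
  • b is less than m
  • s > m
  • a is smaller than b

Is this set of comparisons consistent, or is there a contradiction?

The single ordering r < p < n < c < t < a < b < m < s < u satisfies every listed relation, so no contradiction arises.

consistent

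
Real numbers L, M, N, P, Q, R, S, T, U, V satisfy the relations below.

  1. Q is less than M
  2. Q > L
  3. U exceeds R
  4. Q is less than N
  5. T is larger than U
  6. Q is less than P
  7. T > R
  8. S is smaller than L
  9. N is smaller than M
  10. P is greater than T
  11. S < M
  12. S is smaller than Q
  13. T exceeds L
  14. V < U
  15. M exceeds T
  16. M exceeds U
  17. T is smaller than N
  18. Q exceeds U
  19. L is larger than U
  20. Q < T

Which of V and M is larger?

M

Link the given pairs in sequence: V < U; U < L; L < Q; Q < N; N < M.
Chaining these gives V < U < L < Q < N < M.
So V < M; M is the larger of the two.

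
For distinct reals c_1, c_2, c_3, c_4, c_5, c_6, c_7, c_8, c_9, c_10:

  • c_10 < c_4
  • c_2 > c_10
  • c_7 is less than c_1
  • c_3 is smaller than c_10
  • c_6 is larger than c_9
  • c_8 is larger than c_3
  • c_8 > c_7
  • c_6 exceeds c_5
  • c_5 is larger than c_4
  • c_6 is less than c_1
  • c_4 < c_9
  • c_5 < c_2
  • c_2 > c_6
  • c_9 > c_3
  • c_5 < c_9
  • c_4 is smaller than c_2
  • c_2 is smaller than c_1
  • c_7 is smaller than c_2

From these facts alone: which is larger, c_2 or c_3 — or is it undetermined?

c_2

The relevant relations are c_3 < c_10; c_10 < c_4; c_4 < c_5; c_5 < c_9; c_9 < c_6; c_6 < c_2.
Chaining these gives c_3 < c_10 < c_4 < c_5 < c_9 < c_6 < c_2.
So c_2 is larger.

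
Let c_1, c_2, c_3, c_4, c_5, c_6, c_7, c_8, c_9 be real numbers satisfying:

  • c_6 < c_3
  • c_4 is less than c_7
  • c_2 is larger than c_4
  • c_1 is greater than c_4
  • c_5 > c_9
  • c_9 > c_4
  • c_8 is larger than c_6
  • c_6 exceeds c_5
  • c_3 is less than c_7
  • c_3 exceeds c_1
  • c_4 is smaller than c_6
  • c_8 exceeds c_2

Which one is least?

Chaining upward from c_4: directly above it, c_1, c_9, c_6, c_7, c_2; then c_5, c_3, c_8.
That covers every other element, and nothing is given below c_4, so c_4 is the least.

c_4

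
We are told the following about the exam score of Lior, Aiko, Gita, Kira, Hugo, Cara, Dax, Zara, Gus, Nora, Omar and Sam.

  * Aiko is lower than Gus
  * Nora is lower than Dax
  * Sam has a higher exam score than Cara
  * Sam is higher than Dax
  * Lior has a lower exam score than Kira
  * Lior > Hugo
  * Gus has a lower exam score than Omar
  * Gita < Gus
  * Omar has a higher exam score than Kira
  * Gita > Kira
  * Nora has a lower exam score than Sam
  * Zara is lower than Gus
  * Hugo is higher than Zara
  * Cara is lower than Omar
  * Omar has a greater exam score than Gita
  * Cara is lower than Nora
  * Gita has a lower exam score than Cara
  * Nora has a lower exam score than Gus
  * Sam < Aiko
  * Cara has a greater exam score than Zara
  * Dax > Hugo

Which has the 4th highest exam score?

Sam

Piecing the relations together gives one ordering: Zara < Hugo < Lior < Kira < Gita < Cara < Nora < Dax < Sam < Aiko < Gus < Omar.
The 4th largest is Sam.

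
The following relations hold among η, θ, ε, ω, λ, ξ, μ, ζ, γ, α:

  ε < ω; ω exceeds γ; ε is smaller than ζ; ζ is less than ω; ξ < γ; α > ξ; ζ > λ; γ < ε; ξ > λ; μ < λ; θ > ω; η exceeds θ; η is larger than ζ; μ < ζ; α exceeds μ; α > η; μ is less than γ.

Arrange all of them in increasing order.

μ < λ < ξ < γ < ε < ζ < ω < θ < η < α

The consecutive links are each given: μ < λ; λ < ξ; ξ < γ; γ < ε; ε < ζ; ζ < ω; ω < θ; θ < η; η < α.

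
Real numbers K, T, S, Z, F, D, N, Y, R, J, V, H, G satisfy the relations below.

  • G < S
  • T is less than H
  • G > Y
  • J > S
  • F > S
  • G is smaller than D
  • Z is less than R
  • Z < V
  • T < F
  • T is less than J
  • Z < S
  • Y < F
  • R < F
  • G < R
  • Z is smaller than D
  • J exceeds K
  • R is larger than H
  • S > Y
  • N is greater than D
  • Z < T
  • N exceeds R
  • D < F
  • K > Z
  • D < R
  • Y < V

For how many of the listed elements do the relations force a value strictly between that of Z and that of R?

3

Chaining upward from Z reaches: K, S, T, H, D, J, V, F, N.
Chaining downward from R reaches: Y, G, T, H, D.
Strictly between Z and R are those in both lists: T, H, D — 3 elements.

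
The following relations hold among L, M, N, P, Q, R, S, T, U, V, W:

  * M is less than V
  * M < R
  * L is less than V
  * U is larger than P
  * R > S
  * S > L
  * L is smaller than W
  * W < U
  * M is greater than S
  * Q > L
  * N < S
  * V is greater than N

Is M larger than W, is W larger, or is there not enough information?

Following every chain through W: above W we get U; below W we get L.
M is not reached, and no chain runs the other way from M to W.
So the given relations leave the order of W and M undetermined.

undetermined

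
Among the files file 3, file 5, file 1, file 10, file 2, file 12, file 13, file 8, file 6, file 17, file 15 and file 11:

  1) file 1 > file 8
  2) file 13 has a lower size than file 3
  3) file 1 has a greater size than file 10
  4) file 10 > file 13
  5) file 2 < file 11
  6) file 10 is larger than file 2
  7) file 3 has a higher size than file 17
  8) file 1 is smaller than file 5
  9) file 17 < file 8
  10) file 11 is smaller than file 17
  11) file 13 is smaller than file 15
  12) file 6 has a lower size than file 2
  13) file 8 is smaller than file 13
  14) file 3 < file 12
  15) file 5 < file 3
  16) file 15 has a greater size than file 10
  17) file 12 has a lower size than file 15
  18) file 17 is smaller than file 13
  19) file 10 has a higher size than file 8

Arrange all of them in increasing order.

file 6 < file 2 < file 11 < file 17 < file 8 < file 13 < file 10 < file 1 < file 5 < file 3 < file 12 < file 15

The consecutive links are each given: file 6 < file 2; file 2 < file 11; file 11 < file 17; file 17 < file 8; file 8 < file 13; file 13 < file 10; file 10 < file 1; file 1 < file 5; file 5 < file 3; file 3 < file 12; file 12 < file 15.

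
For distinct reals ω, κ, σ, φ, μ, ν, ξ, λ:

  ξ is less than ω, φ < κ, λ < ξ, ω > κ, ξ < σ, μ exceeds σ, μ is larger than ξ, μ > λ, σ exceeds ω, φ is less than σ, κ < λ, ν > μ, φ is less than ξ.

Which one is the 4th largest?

ω

The consecutive relations fix a unique order: φ < κ < λ < ξ < ω < σ < μ < ν.
The 4th largest is ω.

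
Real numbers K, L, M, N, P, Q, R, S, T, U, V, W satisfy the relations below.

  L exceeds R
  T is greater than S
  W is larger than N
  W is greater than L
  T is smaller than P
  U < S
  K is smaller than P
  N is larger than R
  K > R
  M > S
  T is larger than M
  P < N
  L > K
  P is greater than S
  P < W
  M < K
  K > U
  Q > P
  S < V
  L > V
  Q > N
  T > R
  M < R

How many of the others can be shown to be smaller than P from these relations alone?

Directly below P: S, K, T.
One step further: U, M, R (6 so far).
No other element is forced below P by the given relations, so the count is 6.

6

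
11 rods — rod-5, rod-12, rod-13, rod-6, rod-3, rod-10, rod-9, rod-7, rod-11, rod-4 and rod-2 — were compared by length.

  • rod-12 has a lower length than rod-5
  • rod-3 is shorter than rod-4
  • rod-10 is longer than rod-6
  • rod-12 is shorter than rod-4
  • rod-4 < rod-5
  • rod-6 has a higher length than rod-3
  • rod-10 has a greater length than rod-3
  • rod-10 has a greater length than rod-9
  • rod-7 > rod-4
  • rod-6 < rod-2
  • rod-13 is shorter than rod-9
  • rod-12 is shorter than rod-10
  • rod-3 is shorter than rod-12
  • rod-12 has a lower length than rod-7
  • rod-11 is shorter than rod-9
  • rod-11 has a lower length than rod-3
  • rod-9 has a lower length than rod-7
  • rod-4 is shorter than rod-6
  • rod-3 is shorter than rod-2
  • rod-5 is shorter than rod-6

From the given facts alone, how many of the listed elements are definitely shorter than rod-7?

From rod-7 the given relations immediately reach rod-12, rod-4, rod-9.
From those, rod-13, rod-11, rod-3 — 6 in total.
No other element is forced below rod-7 by the given relations, so the count is 6.

6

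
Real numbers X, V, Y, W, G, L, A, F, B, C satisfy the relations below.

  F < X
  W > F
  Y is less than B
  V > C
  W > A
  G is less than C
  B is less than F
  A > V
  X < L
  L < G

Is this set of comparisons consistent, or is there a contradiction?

consistent

The single ordering Y < B < F < X < L < G < C < V < A < W satisfies every listed relation, so no contradiction arises.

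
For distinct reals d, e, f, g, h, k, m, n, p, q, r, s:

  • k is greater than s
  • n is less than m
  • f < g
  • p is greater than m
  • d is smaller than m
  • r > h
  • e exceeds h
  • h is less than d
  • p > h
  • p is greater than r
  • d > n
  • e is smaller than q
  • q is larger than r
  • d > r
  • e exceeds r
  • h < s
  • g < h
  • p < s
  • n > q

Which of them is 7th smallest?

n

Piecing the relations together gives one ordering: f < g < h < r < e < q < n < d < m < p < s < k.
Counting 7 from the smallest end gives n.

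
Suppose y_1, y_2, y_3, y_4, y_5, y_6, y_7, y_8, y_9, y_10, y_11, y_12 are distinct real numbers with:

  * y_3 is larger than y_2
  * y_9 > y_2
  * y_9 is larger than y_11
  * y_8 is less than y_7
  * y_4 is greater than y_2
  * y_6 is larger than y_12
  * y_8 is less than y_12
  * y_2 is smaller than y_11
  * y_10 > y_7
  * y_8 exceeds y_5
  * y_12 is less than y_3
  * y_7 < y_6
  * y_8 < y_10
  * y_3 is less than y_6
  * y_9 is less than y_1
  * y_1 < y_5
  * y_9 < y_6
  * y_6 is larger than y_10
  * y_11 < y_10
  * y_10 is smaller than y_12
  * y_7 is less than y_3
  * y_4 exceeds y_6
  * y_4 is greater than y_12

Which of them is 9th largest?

Chaining the given pairs: y_2 < y_11 < y_9 < y_1 < y_5 < y_8 < y_7 < y_10 < y_12 < y_3 < y_6 < y_4.
The 9th largest is y_1.

y_1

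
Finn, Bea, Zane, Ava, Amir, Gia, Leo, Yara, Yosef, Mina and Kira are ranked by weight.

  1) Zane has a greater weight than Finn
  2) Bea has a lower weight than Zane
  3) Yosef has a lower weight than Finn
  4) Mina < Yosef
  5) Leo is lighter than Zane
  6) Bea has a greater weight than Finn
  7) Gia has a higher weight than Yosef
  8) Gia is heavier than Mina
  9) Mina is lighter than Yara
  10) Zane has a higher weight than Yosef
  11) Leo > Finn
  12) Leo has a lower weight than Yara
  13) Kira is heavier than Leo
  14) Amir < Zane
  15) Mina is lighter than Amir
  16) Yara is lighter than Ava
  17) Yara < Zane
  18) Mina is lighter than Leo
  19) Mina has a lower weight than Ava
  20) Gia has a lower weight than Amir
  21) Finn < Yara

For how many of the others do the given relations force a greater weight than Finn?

6

From Finn the given relations immediately reach Bea, Leo, Yara, Zane.
From those, Ava, Kira — 6 in total.
Nothing else is reachable above Finn; 6 in all.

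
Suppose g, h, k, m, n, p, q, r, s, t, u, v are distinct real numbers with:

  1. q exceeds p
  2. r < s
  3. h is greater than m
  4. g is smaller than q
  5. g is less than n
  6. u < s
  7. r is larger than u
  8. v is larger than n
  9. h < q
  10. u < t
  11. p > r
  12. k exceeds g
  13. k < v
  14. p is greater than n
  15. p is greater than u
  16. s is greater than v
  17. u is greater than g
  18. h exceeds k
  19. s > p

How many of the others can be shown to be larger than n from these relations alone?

Directly above n: p, v.
One step further: s, q (4 so far).
No other element is forced above n by the given relations, so the count is 4.

4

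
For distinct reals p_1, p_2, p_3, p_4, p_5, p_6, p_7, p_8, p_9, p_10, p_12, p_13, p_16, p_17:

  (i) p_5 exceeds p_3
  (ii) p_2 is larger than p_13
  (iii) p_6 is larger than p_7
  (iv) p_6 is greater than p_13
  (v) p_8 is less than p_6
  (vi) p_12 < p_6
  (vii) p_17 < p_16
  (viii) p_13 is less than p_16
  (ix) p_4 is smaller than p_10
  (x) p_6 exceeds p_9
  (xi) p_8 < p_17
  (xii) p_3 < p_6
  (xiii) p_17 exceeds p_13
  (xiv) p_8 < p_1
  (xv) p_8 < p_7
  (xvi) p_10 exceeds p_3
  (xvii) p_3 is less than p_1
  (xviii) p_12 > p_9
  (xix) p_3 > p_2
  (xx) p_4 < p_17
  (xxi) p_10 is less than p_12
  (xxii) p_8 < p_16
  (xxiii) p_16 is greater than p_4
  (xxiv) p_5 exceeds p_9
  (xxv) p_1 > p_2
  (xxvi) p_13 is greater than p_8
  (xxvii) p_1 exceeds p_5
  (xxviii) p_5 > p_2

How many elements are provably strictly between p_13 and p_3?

The relations place p_13 below p_3. An element lies strictly between them when it is forced above p_13 and also forced below p_3.
Above p_13: {p_2, p_17, p_10, p_16, p_12, p_6, p_5, p_1}. Below p_3: {p_8, p_2}.
Intersection: {p_2} — 1.

1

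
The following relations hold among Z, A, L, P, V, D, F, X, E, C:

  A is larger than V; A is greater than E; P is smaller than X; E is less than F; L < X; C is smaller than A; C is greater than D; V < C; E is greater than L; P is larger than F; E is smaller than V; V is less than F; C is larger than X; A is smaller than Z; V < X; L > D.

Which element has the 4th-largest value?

Piecing the relations together gives one ordering: D < L < E < V < F < P < X < C < A < Z.
The 4th largest is X.

X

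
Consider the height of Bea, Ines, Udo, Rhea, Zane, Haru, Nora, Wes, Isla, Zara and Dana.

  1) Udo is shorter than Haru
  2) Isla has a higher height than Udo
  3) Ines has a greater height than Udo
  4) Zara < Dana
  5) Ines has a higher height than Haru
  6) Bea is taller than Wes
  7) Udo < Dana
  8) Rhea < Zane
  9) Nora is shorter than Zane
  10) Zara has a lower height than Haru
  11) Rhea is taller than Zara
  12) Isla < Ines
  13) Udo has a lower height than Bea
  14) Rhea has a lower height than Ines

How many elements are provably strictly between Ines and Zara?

2

Chaining upward from Zara reaches: Haru, Dana, Rhea, Zane.
Chaining downward from Ines reaches: Udo, Haru, Rhea, Isla.
Strictly between Zara and Ines are those in both lists: Haru, Rhea — 2 elements.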